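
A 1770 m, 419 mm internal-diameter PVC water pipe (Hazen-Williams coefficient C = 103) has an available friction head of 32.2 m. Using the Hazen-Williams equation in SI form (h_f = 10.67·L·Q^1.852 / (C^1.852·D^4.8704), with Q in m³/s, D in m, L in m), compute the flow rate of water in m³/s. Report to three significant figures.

Rearranging: Q = [h_f·C^1.852·D^4.8704 / (10.67·L)]^(1/1.852)
Q = [32.2·103^1.852·0.419^4.8704 / (10.67·1770)]^0.540 = 0.3346 m³/s

Q ≈ 0.335 m³/s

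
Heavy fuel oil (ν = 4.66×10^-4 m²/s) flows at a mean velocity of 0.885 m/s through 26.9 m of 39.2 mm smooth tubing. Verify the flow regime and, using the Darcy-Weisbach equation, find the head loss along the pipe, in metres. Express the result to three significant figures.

Re = VD/ν = 0.885·0.03920/4.66×10^-4 = 74.4 → laminar (Re < 2300)
f = 64/Re = 0.8597
h_f = f(L/D)V²/(2g) = 0.8597·(26.9/0.03920)·0.885²/(2·9.81) = 23.55 m

h_f ≈ 23.5 m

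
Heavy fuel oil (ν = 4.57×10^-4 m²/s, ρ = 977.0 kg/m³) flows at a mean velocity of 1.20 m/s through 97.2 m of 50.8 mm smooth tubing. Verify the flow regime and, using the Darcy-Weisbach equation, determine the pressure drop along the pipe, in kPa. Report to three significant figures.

Re = VD/ν = 1.20·0.05080/4.57×10^-4 = 133 → laminar (Re < 2300)
f = 64/Re = 0.4798
h_f = f(L/D)V²/(2g) = 0.4798·(97.2/0.05080)·1.20²/(2·9.81) = 67.38 m
Δp = ρg·h_f = 977.0·9.81·67.38 = 645.8 kPa

Δp ≈ 646 kPa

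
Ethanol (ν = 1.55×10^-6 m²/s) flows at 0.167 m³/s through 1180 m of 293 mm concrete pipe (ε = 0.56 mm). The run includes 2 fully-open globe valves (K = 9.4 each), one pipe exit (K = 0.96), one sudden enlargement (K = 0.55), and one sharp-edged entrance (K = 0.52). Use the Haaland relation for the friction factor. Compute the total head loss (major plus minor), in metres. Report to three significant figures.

V = 4Q/(πD²) = 2.477 m/s; V²/2g = 0.3127 m
Re = 4.68×10^5, ε/D = 0.00191 → f = 0.02354 (Haaland)
Major: h_f = f(L/D)·V²/2g = 0.02354·4027·0.3127 = 29.64 m
Minor: ΣK = 20.8; h_m = ΣK·V²/2g = 6.513 m
Total H_L = 29.64 + 6.513 = 36.16 m

H_L ≈ 36.2 m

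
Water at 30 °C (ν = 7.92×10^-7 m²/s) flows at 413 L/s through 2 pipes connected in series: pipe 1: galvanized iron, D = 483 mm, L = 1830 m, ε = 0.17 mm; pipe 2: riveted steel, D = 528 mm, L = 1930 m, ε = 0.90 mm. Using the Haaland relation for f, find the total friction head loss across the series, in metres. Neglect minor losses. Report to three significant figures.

H ≈ 30.6 m

Pipe 1: V = 2.254 m/s, Re = 1.37×10^6, ε/D = 3.52×10^-4, f = 0.01591, h_1 = f(L/D)V²/2g = 15.61 m
Pipe 2: V = 1.886 m/s, Re = 1.26×10^6, ε/D = 0.00170, f = 0.02265, h_2 = f(L/D)V²/2g = 15.01 m
Series → Q common, losses add: H = Σh = 30.62 m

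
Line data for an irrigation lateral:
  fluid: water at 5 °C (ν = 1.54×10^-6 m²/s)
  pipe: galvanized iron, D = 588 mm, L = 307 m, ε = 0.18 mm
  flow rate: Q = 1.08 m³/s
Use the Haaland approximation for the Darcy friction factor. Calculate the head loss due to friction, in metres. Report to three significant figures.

h_f ≈ 6.51 m

V = 4Q/(πD²) = 4·1.08/(π·0.588²) = 3.977 m/s
Re = VD/ν = 3.977·0.588/1.54×10^-6 = 1.52×10^6 → turbulent
ε/D = 0.18/588 = 3.06×10^-4
Haaland: f = 0.01545
h_f = f(L/D)V²/(2g) = 0.01545·(307/0.588)·3.977²/(2·9.81) = 6.505 m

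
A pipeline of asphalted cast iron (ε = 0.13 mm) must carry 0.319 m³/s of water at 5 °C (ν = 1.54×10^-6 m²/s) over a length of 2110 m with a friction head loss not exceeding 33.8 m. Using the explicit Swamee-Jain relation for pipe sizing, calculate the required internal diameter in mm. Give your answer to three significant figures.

D ≈ 392 mm

Swamee-Jain (Type III): D = 0.66·[ε^1.25·(LQ²/(gh_f))^4.75 + ν·Q^9.4·(L/(gh_f))^5.2]^0.04
LQ²/(gh_f) = 0.6476; L/(gh_f) = 6.364
Term 1 = ε^1.25·(…)^4.75 = 1.76×10^-6; Term 2 = ν·Q^9.4·(…)^5.2 = 5.04×10^-7
D = 0.66·(1.76×10^-6 + 5.04×10^-7)^0.04 = 0.3924 m = 392 mm
Check: V = 2.64 m/s, Re = 6.72×10^5, f = 0.01633, h_f = 31.1 m ≈ 33.8 m ✓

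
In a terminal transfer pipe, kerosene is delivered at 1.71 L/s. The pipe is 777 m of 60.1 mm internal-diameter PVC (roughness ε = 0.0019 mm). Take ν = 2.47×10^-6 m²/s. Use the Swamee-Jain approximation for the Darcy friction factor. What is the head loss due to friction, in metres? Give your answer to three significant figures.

h_f ≈ 6.71 m

V = 4Q/(πD²) = 4·0.00171/(π·0.0601²) = 0.6028 m/s
Re = VD/ν = 0.6028·0.0601/2.47×10^-6 = 1.47×10^4 → turbulent
ε/D = 0.0019/60.1 = 3.16×10^-5
Swamee-Jain: f = 0.02802
h_f = f(L/D)V²/(2g) = 0.02802·(777/0.0601)·0.6028²/(2·9.81) = 6.708 m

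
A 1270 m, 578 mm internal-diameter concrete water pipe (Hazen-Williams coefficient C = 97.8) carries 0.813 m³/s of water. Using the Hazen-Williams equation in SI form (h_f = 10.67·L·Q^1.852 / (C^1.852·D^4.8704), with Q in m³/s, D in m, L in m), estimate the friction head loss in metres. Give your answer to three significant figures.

h_f ≈ 27.5 m

h_f = 10.67·1270·0.813^1.852 / (97.8^1.852·0.578^4.8704) = 27.47 m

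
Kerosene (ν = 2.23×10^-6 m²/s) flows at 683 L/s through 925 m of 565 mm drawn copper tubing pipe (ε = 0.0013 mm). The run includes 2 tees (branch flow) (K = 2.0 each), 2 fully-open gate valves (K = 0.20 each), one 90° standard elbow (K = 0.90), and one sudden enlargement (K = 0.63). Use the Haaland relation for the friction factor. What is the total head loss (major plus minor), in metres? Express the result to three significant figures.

V = 4Q/(πD²) = 2.724 m/s; V²/2g = 0.3782 m
Re = 6.90×10^5, ε/D = 2.30×10^-6 → f = 0.01237 (Haaland)
Major: h_f = f(L/D)·V²/2g = 0.01237·1637·0.3782 = 7.662 m
Minor: ΣK = 5.93; h_m = ΣK·V²/2g = 2.243 m
Total H_L = 7.662 + 2.243 = 9.905 m

H_L ≈ 9.90 m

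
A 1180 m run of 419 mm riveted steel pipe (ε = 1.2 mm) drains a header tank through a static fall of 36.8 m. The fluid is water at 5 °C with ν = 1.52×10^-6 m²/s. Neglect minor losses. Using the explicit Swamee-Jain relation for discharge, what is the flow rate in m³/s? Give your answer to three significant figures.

Swamee-Jain (Type II): Q = -0.965·√(gD⁵h_f/L)·ln[ε/(3.7D) + √(3.17ν²L/(gD³h_f))]
√(gD⁵h_f/L) = √(9.81·0.419⁵·36.8/1180) = 0.06286
ε/(3.7D) = 7.74×10^-4; √(3.17ν²L/(gD³h_f)) = 1.80×10^-5
Q = -0.965·0.06286·ln(7.921×10^-4) = 0.4331 m³/s
Check: V = 3.14 m/s, Re = 8.66×10^5, f = 0.02607, h_f = 36.9 m ≈ 36.8 m ✓

Q ≈ 0.433 m³/s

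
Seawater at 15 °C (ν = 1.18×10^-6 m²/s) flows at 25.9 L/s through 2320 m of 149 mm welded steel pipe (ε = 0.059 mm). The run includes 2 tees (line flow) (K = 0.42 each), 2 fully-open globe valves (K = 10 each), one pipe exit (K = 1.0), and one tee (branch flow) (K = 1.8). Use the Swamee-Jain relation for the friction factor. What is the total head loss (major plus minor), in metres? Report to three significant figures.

H_L ≈ 35.0 m

V = 4Q/(πD²) = 1.485 m/s; V²/2g = 0.1125 m
Re = 1.88×10^5, ε/D = 3.96×10^-4 → f = 0.01848 (Swamee-Jain)
Major: h_f = f(L/D)·V²/2g = 0.01848·15570·0.1125 = 32.37 m
Minor: ΣK = 23.6; h_m = ΣK·V²/2g = 2.658 m
Total H_L = 32.37 + 2.658 = 35.02 m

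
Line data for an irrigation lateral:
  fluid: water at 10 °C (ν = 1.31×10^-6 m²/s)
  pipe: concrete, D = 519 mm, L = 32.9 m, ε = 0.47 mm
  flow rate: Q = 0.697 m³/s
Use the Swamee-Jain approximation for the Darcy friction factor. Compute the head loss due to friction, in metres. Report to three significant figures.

h_f ≈ 0.684 m

V = 4Q/(πD²) = 4·0.697/(π·0.519²) = 3.295 m/s
Re = VD/ν = 3.295·0.519/1.31×10^-6 = 1.31×10^6 → turbulent
ε/D = 0.47/519 = 9.06×10^-4
Swamee-Jain: f = 0.01950
h_f = f(L/D)V²/(2g) = 0.01950·(32.9/0.519)·3.295²/(2·9.81) = 0.6839 m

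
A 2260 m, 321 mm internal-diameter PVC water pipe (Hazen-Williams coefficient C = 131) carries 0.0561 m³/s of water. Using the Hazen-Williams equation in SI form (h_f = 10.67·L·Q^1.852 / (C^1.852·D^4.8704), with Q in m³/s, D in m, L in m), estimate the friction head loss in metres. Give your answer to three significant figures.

h_f ≈ 3.53 m

h_f = 10.67·2260·0.0561^1.852 / (131^1.852·0.321^4.8704) = 3.529 m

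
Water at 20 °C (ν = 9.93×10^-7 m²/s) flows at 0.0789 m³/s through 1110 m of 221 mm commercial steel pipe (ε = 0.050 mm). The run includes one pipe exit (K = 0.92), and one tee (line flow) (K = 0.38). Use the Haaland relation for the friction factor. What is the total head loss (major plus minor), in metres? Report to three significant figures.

H_L ≈ 17.2 m

V = 4Q/(πD²) = 2.057 m/s; V²/2g = 0.2156 m
Re = 4.58×10^5, ε/D = 2.26×10^-4 → f = 0.01564 (Haaland)
Major: h_f = f(L/D)·V²/2g = 0.01564·5023·0.2156 = 16.94 m
Minor: ΣK = 1.30; h_m = ΣK·V²/2g = 0.2803 m
Total H_L = 16.94 + 0.2803 = 17.22 m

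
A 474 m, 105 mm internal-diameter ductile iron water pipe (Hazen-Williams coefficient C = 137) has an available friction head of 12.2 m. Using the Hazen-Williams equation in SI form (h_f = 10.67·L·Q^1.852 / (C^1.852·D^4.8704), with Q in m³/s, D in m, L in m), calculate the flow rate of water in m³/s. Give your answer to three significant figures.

Rearranging: Q = [h_f·C^1.852·D^4.8704 / (10.67·L)]^(1/1.852)
Q = [12.2·137^1.852·0.105^4.8704 / (10.67·474)]^0.540 = 0.01410 m³/s

Q ≈ 0.0141 m³/s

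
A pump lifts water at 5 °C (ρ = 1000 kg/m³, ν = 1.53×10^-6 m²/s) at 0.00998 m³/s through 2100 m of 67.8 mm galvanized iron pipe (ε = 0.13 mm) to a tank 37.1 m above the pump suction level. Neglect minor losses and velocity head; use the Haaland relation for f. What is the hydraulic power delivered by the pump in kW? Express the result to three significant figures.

V = 4Q/(πD²) = 2.764 m/s; Re = 1.22×10^5; ε/D = 0.00192; f = 0.02449
h_f = f(L/D)V²/2g = 295.4 m
Total head H = z + h_f = 37.1 + 295.4 = 332.5 m
P_hyd = ρgQH = 1000·9.81·0.00998·332.5 = 32.55 kW

P_hyd ≈ 32.6 kW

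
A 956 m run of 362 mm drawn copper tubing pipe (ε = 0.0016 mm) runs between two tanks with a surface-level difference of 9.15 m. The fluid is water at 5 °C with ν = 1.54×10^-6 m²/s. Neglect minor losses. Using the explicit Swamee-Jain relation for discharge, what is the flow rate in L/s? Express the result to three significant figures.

Swamee-Jain (Type II): Q = -0.965·√(gD⁵h_f/L)·ln[ε/(3.7D) + √(3.17ν²L/(gD³h_f))]
√(gD⁵h_f/L) = √(9.81·0.362⁵·9.15/956) = 0.02416
ε/(3.7D) = 1.19×10^-6; √(3.17ν²L/(gD³h_f)) = 4.11×10^-5
Q = -0.965·0.02416·ln(4.228×10^-5) = 0.2348 m³/s
Check: V = 2.28 m/s, Re = 5.36×10^5, f = 0.01300, h_f = 9.11 m ≈ 9.15 m ✓

Q ≈ 235 L/s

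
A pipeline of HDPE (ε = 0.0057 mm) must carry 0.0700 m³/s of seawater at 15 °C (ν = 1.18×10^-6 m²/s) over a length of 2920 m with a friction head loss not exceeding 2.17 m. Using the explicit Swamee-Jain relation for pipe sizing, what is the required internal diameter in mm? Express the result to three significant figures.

D ≈ 392 mm

Swamee-Jain (Type III): D = 0.66·[ε^1.25·(LQ²/(gh_f))^4.75 + ν·Q^9.4·(L/(gh_f))^5.2]^0.04
LQ²/(gh_f) = 0.6721; L/(gh_f) = 137.2
Term 1 = ε^1.25·(…)^4.75 = 4.22×10^-8; Term 2 = ν·Q^9.4·(…)^5.2 = 2.14×10^-6
D = 0.66·(4.22×10^-8 + 2.14×10^-6)^0.04 = 0.3918 m = 392 mm
Check: V = 0.581 m/s, Re = 1.93×10^5, f = 0.01577, h_f = 2.02 m ≈ 2.17 m ✓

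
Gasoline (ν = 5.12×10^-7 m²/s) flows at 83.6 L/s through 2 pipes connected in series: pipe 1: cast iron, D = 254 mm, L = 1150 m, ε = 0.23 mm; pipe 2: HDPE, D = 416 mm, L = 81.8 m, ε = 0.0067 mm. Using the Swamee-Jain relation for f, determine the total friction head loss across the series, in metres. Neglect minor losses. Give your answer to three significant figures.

Pipe 1: V = 1.650 m/s, Re = 8.18×10^5, ε/D = 9.06×10^-4, f = 0.01967, h_1 = f(L/D)V²/2g = 12.35 m
Pipe 2: V = 0.6151 m/s, Re = 5.00×10^5, ε/D = 1.61×10^-5, f = 0.01335, h_2 = f(L/D)V²/2g = 0.05061 m
Series → Q common, losses add: H = Σh = 12.40 m

H ≈ 12.4 m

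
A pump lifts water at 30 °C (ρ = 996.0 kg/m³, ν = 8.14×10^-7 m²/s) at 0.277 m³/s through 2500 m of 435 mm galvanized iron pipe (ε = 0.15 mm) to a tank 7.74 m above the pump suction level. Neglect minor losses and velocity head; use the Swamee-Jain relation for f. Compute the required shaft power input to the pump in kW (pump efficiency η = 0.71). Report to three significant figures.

P_shaft ≈ 92.1 kW

V = 4Q/(πD²) = 1.864 m/s; Re = 9.96×10^5; ε/D = 3.45×10^-4; f = 0.01615
h_f = f(L/D)V²/2g = 16.43 m
Total head H = z + h_f = 7.74 + 16.43 = 24.17 m
P_hyd = ρgQH = 996.0·9.81·0.277·24.17 = 65.41 kW
P_shaft = P_hyd/η = 65.41/0.71 = 92.13 kW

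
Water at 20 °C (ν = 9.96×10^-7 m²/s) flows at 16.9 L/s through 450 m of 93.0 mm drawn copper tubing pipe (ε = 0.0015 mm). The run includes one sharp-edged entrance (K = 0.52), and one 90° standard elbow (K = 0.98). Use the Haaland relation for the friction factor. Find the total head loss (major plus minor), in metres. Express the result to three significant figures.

V = 4Q/(πD²) = 2.488 m/s; V²/2g = 0.3155 m
Re = 2.32×10^5, ε/D = 1.61×10^-5 → f = 0.01517 (Haaland)
Major: h_f = f(L/D)·V²/2g = 0.01517·4839·0.3155 = 23.15 m
Minor: ΣK = 1.50; h_m = ΣK·V²/2g = 0.4732 m
Total H_L = 23.15 + 0.4732 = 23.62 m

H_L ≈ 23.6 m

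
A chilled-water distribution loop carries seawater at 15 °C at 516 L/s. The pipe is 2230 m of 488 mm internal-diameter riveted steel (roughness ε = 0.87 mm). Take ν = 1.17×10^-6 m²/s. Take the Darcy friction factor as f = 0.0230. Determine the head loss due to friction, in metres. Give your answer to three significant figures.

h_f ≈ 40.8 m

V = 4Q/(πD²) = 4·0.516/(π·0.488²) = 2.759 m/s
h_f = f(L/D)V²/(2g) = 0.02300·(2230/0.488)·2.759²/(2·9.81) = 40.77 m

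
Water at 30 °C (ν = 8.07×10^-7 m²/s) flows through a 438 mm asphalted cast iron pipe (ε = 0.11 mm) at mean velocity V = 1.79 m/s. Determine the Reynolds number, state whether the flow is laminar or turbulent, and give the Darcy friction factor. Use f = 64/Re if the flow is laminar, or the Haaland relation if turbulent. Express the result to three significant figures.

Re = VD/ν = 1.790·0.438/8.07×10^-7 = 9.72×10^5
Re > 4000 → turbulent; ε/D = 2.51×10^-4
Haaland: f = 0.01516

Re ≈ 9.72×10^5; turbulent; f ≈ 0.0152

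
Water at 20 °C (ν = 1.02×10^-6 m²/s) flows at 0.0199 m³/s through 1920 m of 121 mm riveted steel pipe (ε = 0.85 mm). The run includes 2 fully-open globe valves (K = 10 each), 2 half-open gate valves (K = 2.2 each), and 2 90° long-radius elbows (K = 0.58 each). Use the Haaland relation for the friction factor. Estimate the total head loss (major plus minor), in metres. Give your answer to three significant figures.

V = 4Q/(πD²) = 1.731 m/s; V²/2g = 0.1526 m
Re = 2.05×10^5, ε/D = 0.00702 → f = 0.03416 (Haaland)
Major: h_f = f(L/D)·V²/2g = 0.03416·15868·0.1526 = 82.74 m
Minor: ΣK = 25.6; h_m = ΣK·V²/2g = 3.902 m
Total H_L = 82.74 + 3.902 = 86.64 m

H_L ≈ 86.6 m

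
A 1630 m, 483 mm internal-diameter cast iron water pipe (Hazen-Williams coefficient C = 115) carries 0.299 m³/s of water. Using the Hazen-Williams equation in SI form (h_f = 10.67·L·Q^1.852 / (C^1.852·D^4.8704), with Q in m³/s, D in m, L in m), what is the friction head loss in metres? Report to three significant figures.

h_f ≈ 9.82 m

h_f = 10.67·1630·0.299^1.852 / (115^1.852·0.483^4.8704) = 9.822 m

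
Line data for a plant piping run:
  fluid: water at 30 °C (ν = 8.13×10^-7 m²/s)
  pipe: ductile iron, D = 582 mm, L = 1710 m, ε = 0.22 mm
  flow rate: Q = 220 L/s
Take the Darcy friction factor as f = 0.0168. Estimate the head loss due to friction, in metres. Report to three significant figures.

h_f ≈ 1.72 m

V = 4Q/(πD²) = 4·0.220/(π·0.582²) = 0.8270 m/s
h_f = f(L/D)V²/(2g) = 0.01680·(1710/0.582)·0.8270²/(2·9.81) = 1.721 m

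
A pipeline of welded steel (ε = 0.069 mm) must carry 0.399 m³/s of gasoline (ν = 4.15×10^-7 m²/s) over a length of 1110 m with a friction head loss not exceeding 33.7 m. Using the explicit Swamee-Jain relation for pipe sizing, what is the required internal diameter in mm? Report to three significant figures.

D ≈ 365 mm

Swamee-Jain (Type III): D = 0.66·[ε^1.25·(LQ²/(gh_f))^4.75 + ν·Q^9.4·(L/(gh_f))^5.2]^0.04
LQ²/(gh_f) = 0.5345; L/(gh_f) = 3.358
Term 1 = ε^1.25·(…)^4.75 = 3.21×10^-7; Term 2 = ν·Q^9.4·(…)^5.2 = 4.00×10^-8
D = 0.66·(3.21×10^-7 + 4.00×10^-8)^0.04 = 0.3646 m = 365 mm
Check: V = 3.82 m/s, Re = 3.36×10^6, f = 0.01397, h_f = 31.6 m ≈ 33.7 m ✓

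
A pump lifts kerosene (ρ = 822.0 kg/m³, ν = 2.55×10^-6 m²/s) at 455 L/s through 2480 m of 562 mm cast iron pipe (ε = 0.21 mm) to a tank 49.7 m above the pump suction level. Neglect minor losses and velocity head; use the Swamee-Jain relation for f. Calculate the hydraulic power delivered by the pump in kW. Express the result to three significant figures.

P_hyd ≈ 230 kW

V = 4Q/(πD²) = 1.834 m/s; Re = 4.04×10^5; ε/D = 3.74×10^-4; f = 0.01716
h_f = f(L/D)V²/2g = 12.99 m
Total head H = z + h_f = 49.7 + 12.99 = 62.69 m
P_hyd = ρgQH = 822.0·9.81·0.455·62.69 = 230.0 kW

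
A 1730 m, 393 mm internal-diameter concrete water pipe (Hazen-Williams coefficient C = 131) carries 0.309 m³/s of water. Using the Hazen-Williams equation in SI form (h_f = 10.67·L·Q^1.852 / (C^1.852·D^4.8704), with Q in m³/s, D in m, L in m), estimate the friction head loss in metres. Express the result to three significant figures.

h_f = 10.67·1730·0.309^1.852 / (131^1.852·0.393^4.8704) = 23.76 m

h_f ≈ 23.8 m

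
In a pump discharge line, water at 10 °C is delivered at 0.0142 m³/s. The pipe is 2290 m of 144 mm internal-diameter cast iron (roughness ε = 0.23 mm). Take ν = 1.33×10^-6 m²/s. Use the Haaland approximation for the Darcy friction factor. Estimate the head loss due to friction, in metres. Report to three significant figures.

V = 4Q/(πD²) = 4·0.0142/(π·0.144²) = 0.8719 m/s
Re = VD/ν = 0.8719·0.144/1.33×10^-6 = 9.44×10^4 → turbulent
ε/D = 0.23/144 = 0.00160
Haaland: f = 0.02395
h_f = f(L/D)V²/(2g) = 0.02395·(2290/0.144)·0.8719²/(2·9.81) = 14.76 m

h_f ≈ 14.8 m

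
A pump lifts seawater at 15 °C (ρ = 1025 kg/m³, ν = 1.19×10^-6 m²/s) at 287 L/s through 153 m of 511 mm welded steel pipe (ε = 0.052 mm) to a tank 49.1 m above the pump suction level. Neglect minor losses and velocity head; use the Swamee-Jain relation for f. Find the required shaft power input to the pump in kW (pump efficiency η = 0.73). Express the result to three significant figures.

V = 4Q/(πD²) = 1.399 m/s; Re = 6.01×10^5; ε/D = 1.02×10^-4; f = 0.01420
h_f = f(L/D)V²/2g = 0.4243 m
Total head H = z + h_f = 49.1 + 0.4243 = 49.52 m
P_hyd = ρgQH = 1025·9.81·0.287·49.52 = 142.9 kW
P_shaft = P_hyd/η = 142.9/0.73 = 195.8 kW

P_shaft ≈ 196 kW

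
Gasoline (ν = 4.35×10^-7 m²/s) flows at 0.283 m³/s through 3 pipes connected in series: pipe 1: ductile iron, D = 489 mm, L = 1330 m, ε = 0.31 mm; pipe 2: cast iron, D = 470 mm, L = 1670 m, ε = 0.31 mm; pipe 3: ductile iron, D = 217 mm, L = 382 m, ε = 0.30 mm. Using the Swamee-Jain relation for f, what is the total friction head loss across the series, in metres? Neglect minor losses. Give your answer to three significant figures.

Pipe 1: V = 1.507 m/s, Re = 1.69×10^6, ε/D = 6.34×10^-4, f = 0.01795, h_1 = f(L/D)V²/2g = 5.652 m
Pipe 2: V = 1.631 m/s, Re = 1.76×10^6, ε/D = 6.60×10^-4, f = 0.01810, h_2 = f(L/D)V²/2g = 8.720 m
Pipe 3: V = 7.652 m/s, Re = 3.82×10^6, ε/D = 0.00138, f = 0.02138, h_3 = f(L/D)V²/2g = 112.3 m
Series → Q common, losses add: H = Σh = 126.7 m

H ≈ 127 m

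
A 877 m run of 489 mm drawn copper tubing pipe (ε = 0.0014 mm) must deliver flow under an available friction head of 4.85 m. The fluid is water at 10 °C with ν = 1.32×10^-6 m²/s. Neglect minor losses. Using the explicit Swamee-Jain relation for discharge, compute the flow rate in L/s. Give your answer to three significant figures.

Q ≈ 391 L/s

Swamee-Jain (Type II): Q = -0.965·√(gD⁵h_f/L)·ln[ε/(3.7D) + √(3.17ν²L/(gD³h_f))]
√(gD⁵h_f/L) = √(9.81·0.489⁵·4.85/877) = 0.03895
ε/(3.7D) = 7.74×10^-7; √(3.17ν²L/(gD³h_f)) = 2.95×10^-5
Q = -0.965·0.03895·ln(3.028×10^-5) = 0.3911 m³/s
Check: V = 2.08 m/s, Re = 7.71×10^5, f = 0.01219, h_f = 4.83 m ≈ 4.85 m ✓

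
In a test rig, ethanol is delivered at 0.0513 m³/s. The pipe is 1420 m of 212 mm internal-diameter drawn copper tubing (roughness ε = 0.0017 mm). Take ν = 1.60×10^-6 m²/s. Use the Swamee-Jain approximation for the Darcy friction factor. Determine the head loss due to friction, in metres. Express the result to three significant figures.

V = 4Q/(πD²) = 4·0.0513/(π·0.212²) = 1.453 m/s
Re = VD/ν = 1.453·0.212/1.60×10^-6 = 1.93×10^5 → turbulent
ε/D = 0.0017/212 = 8.02×10^-6
Swamee-Jain: f = 0.01572
h_f = f(L/D)V²/(2g) = 0.01572·(1420/0.212)·1.453²/(2·9.81) = 11.33 m

h_f ≈ 11.3 m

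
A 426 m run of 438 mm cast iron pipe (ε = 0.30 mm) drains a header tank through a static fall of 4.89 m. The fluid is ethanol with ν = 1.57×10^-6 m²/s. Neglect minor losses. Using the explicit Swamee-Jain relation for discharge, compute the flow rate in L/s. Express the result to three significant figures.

Q ≈ 347 L/s

Swamee-Jain (Type II): Q = -0.965·√(gD⁵h_f/L)·ln[ε/(3.7D) + √(3.17ν²L/(gD³h_f))]
√(gD⁵h_f/L) = √(9.81·0.438⁵·4.89/426) = 0.04261
ε/(3.7D) = 1.85×10^-4; √(3.17ν²L/(gD³h_f)) = 2.87×10^-5
Q = -0.965·0.04261·ln(2.139×10^-4) = 0.3474 m³/s
Check: V = 2.31 m/s, Re = 6.43×10^5, f = 0.01867, h_f = 4.92 m ≈ 4.89 m ✓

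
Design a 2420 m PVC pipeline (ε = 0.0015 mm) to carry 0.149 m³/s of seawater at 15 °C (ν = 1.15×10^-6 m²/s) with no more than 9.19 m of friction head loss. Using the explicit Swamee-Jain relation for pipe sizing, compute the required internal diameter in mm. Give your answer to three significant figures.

Swamee-Jain (Type III): D = 0.66·[ε^1.25·(LQ²/(gh_f))^4.75 + ν·Q^9.4·(L/(gh_f))^5.2]^0.04
LQ²/(gh_f) = 0.5959; L/(gh_f) = 26.84
Term 1 = ε^1.25·(…)^4.75 = 4.49×10^-9; Term 2 = ν·Q^9.4·(…)^5.2 = 5.23×10^-7
D = 0.66·(4.49×10^-9 + 5.23×10^-7)^0.04 = 0.3702 m = 370 mm
Check: V = 1.38 m/s, Re = 4.46×10^5, f = 0.01343, h_f = 8.57 m ≈ 9.19 m ✓

D ≈ 370 mm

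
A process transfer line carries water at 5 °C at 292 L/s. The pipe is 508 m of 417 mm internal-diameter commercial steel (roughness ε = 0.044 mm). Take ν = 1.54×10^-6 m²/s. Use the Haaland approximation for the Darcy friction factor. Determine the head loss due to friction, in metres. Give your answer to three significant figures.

h_f ≈ 4.00 m

V = 4Q/(πD²) = 4·0.292/(π·0.417²) = 2.138 m/s
Re = VD/ν = 2.138·0.417/1.54×10^-6 = 5.79×10^5 → turbulent
ε/D = 0.044/417 = 1.06×10^-4
Haaland: f = 0.01410
h_f = f(L/D)V²/(2g) = 0.01410·(508/0.417)·2.138²/(2·9.81) = 4.001 m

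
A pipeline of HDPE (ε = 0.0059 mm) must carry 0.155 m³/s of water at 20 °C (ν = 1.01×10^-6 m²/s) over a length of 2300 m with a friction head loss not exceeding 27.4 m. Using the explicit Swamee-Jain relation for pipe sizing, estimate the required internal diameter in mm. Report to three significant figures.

Swamee-Jain (Type III): D = 0.66·[ε^1.25·(LQ²/(gh_f))^4.75 + ν·Q^9.4·(L/(gh_f))^5.2]^0.04
LQ²/(gh_f) = 0.2056; L/(gh_f) = 8.557
Term 1 = ε^1.25·(…)^4.75 = 1.59×10^-10; Term 2 = ν·Q^9.4·(…)^5.2 = 1.74×10^-9
D = 0.66·(1.59×10^-10 + 1.74×10^-9)^0.04 = 0.2956 m = 296 mm
Check: V = 2.26 m/s, Re = 6.61×10^5, f = 0.01283, h_f = 26.0 m ≈ 27.4 m ✓

D ≈ 296 mm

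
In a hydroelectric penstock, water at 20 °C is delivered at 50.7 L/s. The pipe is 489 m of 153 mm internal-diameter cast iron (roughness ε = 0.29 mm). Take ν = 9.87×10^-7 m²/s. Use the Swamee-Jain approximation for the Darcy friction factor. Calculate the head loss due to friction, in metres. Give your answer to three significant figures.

V = 4Q/(πD²) = 4·0.0507/(π·0.153²) = 2.758 m/s
Re = VD/ν = 2.758·0.153/9.87×10^-7 = 4.27×10^5 → turbulent
ε/D = 0.29/153 = 0.00190
Swamee-Jain: f = 0.02366
h_f = f(L/D)V²/(2g) = 0.02366·(489/0.153)·2.758²/(2·9.81) = 29.31 m

h_f ≈ 29.3 m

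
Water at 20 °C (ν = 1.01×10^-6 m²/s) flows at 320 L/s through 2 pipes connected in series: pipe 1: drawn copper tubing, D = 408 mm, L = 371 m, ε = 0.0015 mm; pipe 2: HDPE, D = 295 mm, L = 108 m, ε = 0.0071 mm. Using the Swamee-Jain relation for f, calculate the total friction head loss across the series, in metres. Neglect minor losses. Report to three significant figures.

H ≈ 8.04 m

Pipe 1: V = 2.448 m/s, Re = 9.89×10^5, ε/D = 3.68×10^-6, f = 0.01172, h_1 = f(L/D)V²/2g = 3.254 m
Pipe 2: V = 4.682 m/s, Re = 1.37×10^6, ε/D = 2.41×10^-5, f = 0.01169, h_2 = f(L/D)V²/2g = 4.782 m
Series → Q common, losses add: H = Σh = 8.036 m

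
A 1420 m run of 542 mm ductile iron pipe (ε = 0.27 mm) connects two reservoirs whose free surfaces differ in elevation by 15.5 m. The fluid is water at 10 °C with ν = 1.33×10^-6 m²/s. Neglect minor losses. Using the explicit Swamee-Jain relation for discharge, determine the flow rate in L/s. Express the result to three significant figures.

Q ≈ 600 L/s

Swamee-Jain (Type II): Q = -0.965·√(gD⁵h_f/L)·ln[ε/(3.7D) + √(3.17ν²L/(gD³h_f))]
√(gD⁵h_f/L) = √(9.81·0.542⁵·15.5/1420) = 0.07077
ε/(3.7D) = 1.35×10^-4; √(3.17ν²L/(gD³h_f)) = 1.81×10^-5
Q = -0.965·0.07077·ln(1.528×10^-4) = 0.6001 m³/s
Check: V = 2.60 m/s, Re = 1.06×10^6, f = 0.01726, h_f = 15.6 m ≈ 15.5 m ✓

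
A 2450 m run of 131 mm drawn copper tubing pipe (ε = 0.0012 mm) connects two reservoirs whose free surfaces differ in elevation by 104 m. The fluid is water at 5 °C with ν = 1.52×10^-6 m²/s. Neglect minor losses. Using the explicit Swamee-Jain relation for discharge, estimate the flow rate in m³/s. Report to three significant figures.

Q ≈ 0.0360 m³/s

Swamee-Jain (Type II): Q = -0.965·√(gD⁵h_f/L)·ln[ε/(3.7D) + √(3.17ν²L/(gD³h_f))]
√(gD⁵h_f/L) = √(9.81·0.131⁵·104/2450) = 0.004008
ε/(3.7D) = 2.48×10^-6; √(3.17ν²L/(gD³h_f)) = 8.85×10^-5
Q = -0.965·0.004008·ln(9.093×10^-5) = 0.03599 m³/s
Check: V = 2.67 m/s, Re = 2.30×10^5, f = 0.01521, h_f = 103 m ≈ 104 m ✓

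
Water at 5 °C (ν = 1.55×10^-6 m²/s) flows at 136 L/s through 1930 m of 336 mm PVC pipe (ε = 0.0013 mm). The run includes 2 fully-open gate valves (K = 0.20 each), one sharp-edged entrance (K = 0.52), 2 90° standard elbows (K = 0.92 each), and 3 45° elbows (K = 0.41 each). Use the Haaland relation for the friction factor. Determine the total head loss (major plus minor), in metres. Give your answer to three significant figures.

H_L ≈ 10.2 m

V = 4Q/(πD²) = 1.534 m/s; V²/2g = 0.1199 m
Re = 3.32×10^5, ε/D = 3.87×10^-6 → f = 0.01410 (Haaland)
Major: h_f = f(L/D)·V²/2g = 0.01410·5744·0.1199 = 9.713 m
Minor: ΣK = 3.99; h_m = ΣK·V²/2g = 0.4784 m
Total H_L = 9.713 + 0.4784 = 10.19 m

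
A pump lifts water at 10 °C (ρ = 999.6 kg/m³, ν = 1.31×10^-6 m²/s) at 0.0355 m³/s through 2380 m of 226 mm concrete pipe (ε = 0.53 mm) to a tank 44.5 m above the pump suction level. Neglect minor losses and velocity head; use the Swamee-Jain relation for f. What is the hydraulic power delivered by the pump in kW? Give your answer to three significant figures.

V = 4Q/(πD²) = 0.8850 m/s; Re = 1.53×10^5; ε/D = 0.00235; f = 0.02568
h_f = f(L/D)V²/2g = 10.79 m
Total head H = z + h_f = 44.5 + 10.79 = 55.29 m
P_hyd = ρgQH = 999.6·9.81·0.0355·55.29 = 19.25 kW

P_hyd ≈ 19.2 kW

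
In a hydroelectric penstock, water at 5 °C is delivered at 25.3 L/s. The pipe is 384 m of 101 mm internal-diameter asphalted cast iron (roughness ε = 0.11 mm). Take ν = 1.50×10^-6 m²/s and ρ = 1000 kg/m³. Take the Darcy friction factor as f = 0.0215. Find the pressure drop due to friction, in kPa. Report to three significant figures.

V = 4Q/(πD²) = 4·0.0253/(π·0.101²) = 3.158 m/s
h_f = f(L/D)V²/(2g) = 0.02150·(384/0.101)·3.158²/(2·9.81) = 41.55 m
Δp = ρg·h_f = 1000·9.81·41.55 = 407.6 kPa

Δp ≈ 408 kPa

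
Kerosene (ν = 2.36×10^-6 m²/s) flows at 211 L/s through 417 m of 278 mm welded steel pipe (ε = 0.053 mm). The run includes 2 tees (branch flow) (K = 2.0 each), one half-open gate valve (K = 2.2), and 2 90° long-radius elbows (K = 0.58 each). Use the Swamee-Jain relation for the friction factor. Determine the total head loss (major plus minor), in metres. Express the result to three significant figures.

H_L ≈ 19.0 m

V = 4Q/(πD²) = 3.476 m/s; V²/2g = 0.6159 m
Re = 4.09×10^5, ε/D = 1.91×10^-4 → f = 0.01571 (Swamee-Jain)
Major: h_f = f(L/D)·V²/2g = 0.01571·1500·0.6159 = 14.51 m
Minor: ΣK = 7.36; h_m = ΣK·V²/2g = 4.533 m
Total H_L = 14.51 + 4.533 = 19.05 m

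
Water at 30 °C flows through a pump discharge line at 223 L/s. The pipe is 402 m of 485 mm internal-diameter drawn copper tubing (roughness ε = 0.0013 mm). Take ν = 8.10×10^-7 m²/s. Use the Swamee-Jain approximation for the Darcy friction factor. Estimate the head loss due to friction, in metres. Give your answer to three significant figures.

V = 4Q/(πD²) = 4·0.223/(π·0.485²) = 1.207 m/s
Re = VD/ν = 1.207·0.485/8.10×10^-7 = 7.23×10^5 → turbulent
ε/D = 0.0013/485 = 2.68×10^-6
Swamee-Jain: f = 0.01232
h_f = f(L/D)V²/(2g) = 0.01232·(402/0.485)·1.207²/(2·9.81) = 0.7586 m

h_f ≈ 0.759 m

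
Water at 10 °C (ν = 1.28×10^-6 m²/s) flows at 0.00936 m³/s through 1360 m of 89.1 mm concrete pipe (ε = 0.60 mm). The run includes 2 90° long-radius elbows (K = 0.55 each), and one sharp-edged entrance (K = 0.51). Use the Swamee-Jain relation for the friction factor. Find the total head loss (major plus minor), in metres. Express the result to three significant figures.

V = 4Q/(πD²) = 1.501 m/s; V²/2g = 0.1149 m
Re = 1.04×10^5, ε/D = 0.00673 → f = 0.03429 (Swamee-Jain)
Major: h_f = f(L/D)·V²/2g = 0.03429·15264·0.1149 = 60.11 m
Minor: ΣK = 1.61; h_m = ΣK·V²/2g = 0.1849 m
Total H_L = 60.11 + 0.1849 = 60.30 m

H_L ≈ 60.3 m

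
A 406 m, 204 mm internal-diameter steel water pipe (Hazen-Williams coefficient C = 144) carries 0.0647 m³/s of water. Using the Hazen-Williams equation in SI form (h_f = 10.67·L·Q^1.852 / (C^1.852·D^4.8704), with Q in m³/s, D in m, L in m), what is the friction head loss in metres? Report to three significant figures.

h_f ≈ 6.30 m

h_f = 10.67·406·0.0647^1.852 / (144^1.852·0.204^4.8704) = 6.303 m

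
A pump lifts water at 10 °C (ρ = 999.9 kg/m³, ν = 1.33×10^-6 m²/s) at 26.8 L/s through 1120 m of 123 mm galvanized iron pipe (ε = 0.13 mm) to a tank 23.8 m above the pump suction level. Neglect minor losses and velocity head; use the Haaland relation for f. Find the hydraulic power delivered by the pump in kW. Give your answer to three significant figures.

P_hyd ≈ 19.3 kW

V = 4Q/(πD²) = 2.255 m/s; Re = 2.09×10^5; ε/D = 0.00106; f = 0.02109
h_f = f(L/D)V²/2g = 49.79 m
Total head H = z + h_f = 23.8 + 49.79 = 73.59 m
P_hyd = ρgQH = 999.9·9.81·0.0268·73.59 = 19.35 kW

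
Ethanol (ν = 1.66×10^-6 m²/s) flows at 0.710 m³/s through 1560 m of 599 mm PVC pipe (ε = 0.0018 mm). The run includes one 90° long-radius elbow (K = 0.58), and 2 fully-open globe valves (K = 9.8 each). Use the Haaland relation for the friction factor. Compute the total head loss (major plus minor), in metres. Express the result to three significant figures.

V = 4Q/(πD²) = 2.520 m/s; V²/2g = 0.3235 m
Re = 9.09×10^5, ε/D = 3.01×10^-6 → f = 0.01182 (Haaland)
Major: h_f = f(L/D)·V²/2g = 0.01182·2604·0.3235 = 9.960 m
Minor: ΣK = 20.2; h_m = ΣK·V²/2g = 6.529 m
Total H_L = 9.960 + 6.529 = 16.49 m

H_L ≈ 16.5 m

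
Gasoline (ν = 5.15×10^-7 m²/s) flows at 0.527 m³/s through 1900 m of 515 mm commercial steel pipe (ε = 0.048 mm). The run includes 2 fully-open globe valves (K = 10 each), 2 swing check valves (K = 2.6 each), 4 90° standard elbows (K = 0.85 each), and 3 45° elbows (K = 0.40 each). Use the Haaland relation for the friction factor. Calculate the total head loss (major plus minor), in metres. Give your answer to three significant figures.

H_L ≈ 24.7 m

V = 4Q/(πD²) = 2.530 m/s; V²/2g = 0.3262 m
Re = 2.53×10^6, ε/D = 9.32×10^-5 → f = 0.01247 (Haaland)
Major: h_f = f(L/D)·V²/2g = 0.01247·3689·0.3262 = 15.01 m
Minor: ΣK = 29.8; h_m = ΣK·V²/2g = 9.721 m
Total H_L = 15.01 + 9.721 = 24.73 m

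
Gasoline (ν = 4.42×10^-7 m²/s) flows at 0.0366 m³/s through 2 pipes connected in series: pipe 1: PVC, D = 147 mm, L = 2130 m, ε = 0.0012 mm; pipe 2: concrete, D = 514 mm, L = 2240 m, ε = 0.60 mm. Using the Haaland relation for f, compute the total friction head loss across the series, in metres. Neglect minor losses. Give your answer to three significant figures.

Pipe 1: V = 2.157 m/s, Re = 7.17×10^5, ε/D = 8.16×10^-6, f = 0.01238, h_1 = f(L/D)V²/2g = 42.51 m
Pipe 2: V = 0.1764 m/s, Re = 2.05×10^5, ε/D = 0.00117, f = 0.02153, h_2 = f(L/D)V²/2g = 0.1488 m
Series → Q common, losses add: H = Σh = 42.66 m

H ≈ 42.7 m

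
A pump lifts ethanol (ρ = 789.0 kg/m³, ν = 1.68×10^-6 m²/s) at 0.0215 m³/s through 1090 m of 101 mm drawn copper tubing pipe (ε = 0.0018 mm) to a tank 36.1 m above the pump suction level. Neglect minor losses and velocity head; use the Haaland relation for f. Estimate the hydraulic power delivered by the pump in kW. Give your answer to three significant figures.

V = 4Q/(πD²) = 2.684 m/s; Re = 1.61×10^5; ε/D = 1.78×10^-5; f = 0.01626
h_f = f(L/D)V²/2g = 64.42 m
Total head H = z + h_f = 36.1 + 64.42 = 100.5 m
P_hyd = ρgQH = 789.0·9.81·0.0215·100.5 = 16.73 kW

P_hyd ≈ 16.7 kW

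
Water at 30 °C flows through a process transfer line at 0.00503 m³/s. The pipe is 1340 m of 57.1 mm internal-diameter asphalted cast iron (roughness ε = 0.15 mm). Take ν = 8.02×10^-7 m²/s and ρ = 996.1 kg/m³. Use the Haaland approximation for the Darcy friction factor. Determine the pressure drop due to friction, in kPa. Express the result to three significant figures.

Δp ≈ 1180 kPa

V = 4Q/(πD²) = 4·0.00503/(π·0.0571²) = 1.964 m/s
Re = VD/ν = 1.964·0.0571/8.02×10^-7 = 1.40×10^5 → turbulent
ε/D = 0.15/57.1 = 0.00263
Haaland: f = 0.02619
h_f = f(L/D)V²/(2g) = 0.02619·(1340/0.0571)·1.964²/(2·9.81) = 120.9 m
Δp = ρg·h_f = 996.1·9.81·120.9 = 1181 kPa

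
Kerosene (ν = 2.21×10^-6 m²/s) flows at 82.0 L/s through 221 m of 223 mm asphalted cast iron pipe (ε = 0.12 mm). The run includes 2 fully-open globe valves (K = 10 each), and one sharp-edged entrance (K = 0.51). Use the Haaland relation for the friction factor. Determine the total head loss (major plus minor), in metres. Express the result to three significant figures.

H_L ≈ 8.78 m

V = 4Q/(πD²) = 2.099 m/s; V²/2g = 0.2247 m
Re = 2.12×10^5, ε/D = 5.38×10^-4 → f = 0.01875 (Haaland)
Major: h_f = f(L/D)·V²/2g = 0.01875·991.0·0.2247 = 4.174 m
Minor: ΣK = 20.5; h_m = ΣK·V²/2g = 4.608 m
Total H_L = 4.174 + 4.608 = 8.782 m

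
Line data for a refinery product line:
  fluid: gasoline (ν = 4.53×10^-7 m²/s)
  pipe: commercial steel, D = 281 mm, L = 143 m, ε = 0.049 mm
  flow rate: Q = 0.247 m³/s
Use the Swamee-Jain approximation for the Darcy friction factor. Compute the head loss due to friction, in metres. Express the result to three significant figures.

V = 4Q/(πD²) = 4·0.247/(π·0.281²) = 3.983 m/s
Re = VD/ν = 3.983·0.281/4.53×10^-7 = 2.47×10^6 → turbulent
ε/D = 0.049/281 = 1.74×10^-4
Swamee-Jain: f = 0.01389
h_f = f(L/D)V²/(2g) = 0.01389·(143/0.281)·3.983²/(2·9.81) = 5.716 m

h_f ≈ 5.72 m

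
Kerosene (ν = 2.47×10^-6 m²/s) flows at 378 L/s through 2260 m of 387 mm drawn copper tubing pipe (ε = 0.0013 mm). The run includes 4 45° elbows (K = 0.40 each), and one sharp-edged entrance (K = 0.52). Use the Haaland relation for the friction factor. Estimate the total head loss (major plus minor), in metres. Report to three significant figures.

H_L ≈ 41.3 m

V = 4Q/(πD²) = 3.214 m/s; V²/2g = 0.5263 m
Re = 5.03×10^5, ε/D = 3.36×10^-6 → f = 0.01308 (Haaland)
Major: h_f = f(L/D)·V²/2g = 0.01308·5840·0.5263 = 40.21 m
Minor: ΣK = 2.12; h_m = ΣK·V²/2g = 1.116 m
Total H_L = 40.21 + 1.116 = 41.33 m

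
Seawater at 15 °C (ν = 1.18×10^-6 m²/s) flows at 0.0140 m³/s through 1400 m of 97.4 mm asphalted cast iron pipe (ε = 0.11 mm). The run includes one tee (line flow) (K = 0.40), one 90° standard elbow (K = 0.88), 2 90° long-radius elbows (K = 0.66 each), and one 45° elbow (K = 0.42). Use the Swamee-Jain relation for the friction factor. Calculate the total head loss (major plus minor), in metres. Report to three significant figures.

H_L ≈ 57.5 m

V = 4Q/(πD²) = 1.879 m/s; V²/2g = 0.1799 m
Re = 1.55×10^5, ε/D = 0.00113 → f = 0.02203 (Swamee-Jain)
Major: h_f = f(L/D)·V²/2g = 0.02203·14374·0.1799 = 56.97 m
Minor: ΣK = 3.02; h_m = ΣK·V²/2g = 0.5434 m
Total H_L = 56.97 + 0.5434 = 57.51 m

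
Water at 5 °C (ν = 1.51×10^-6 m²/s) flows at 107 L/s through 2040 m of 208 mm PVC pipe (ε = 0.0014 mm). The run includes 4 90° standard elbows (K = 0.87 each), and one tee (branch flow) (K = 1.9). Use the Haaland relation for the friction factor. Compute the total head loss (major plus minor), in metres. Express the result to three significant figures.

V = 4Q/(πD²) = 3.149 m/s; V²/2g = 0.5054 m
Re = 4.34×10^5, ε/D = 6.73×10^-6 → f = 0.01347 (Haaland)
Major: h_f = f(L/D)·V²/2g = 0.01347·9808·0.5054 = 66.76 m
Minor: ΣK = 5.38; h_m = ΣK·V²/2g = 2.719 m
Total H_L = 66.76 + 2.719 = 69.48 m

H_L ≈ 69.5 m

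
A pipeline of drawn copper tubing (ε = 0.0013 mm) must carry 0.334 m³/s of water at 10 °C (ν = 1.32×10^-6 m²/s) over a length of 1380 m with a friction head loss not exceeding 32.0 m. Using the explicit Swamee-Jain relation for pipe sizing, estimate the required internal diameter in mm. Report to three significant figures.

Swamee-Jain (Type III): D = 0.66·[ε^1.25·(LQ²/(gh_f))^4.75 + ν·Q^9.4·(L/(gh_f))^5.2]^0.04
LQ²/(gh_f) = 0.4904; L/(gh_f) = 4.396
Term 1 = ε^1.25·(…)^4.75 = 1.49×10^-9; Term 2 = ν·Q^9.4·(…)^5.2 = 9.72×10^-8
D = 0.66·(1.49×10^-9 + 9.72×10^-8)^0.04 = 0.3462 m = 346 mm
Check: V = 3.55 m/s, Re = 9.31×10^5, f = 0.01184, h_f = 30.3 m ≈ 32.0 m ✓

D ≈ 346 mm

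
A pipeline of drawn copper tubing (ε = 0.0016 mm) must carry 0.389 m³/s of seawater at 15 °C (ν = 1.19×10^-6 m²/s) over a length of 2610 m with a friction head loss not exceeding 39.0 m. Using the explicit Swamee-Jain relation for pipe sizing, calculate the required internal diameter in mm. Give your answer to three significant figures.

Swamee-Jain (Type III): D = 0.66·[ε^1.25·(LQ²/(gh_f))^4.75 + ν·Q^9.4·(L/(gh_f))^5.2]^0.04
LQ²/(gh_f) = 1.032; L/(gh_f) = 6.822
Term 1 = ε^1.25·(…)^4.75 = 6.62×10^-8; Term 2 = ν·Q^9.4·(…)^5.2 = 3.61×10^-6
D = 0.66·(6.62×10^-8 + 3.61×10^-6)^0.04 = 0.4001 m = 400 mm
Check: V = 3.09 m/s, Re = 1.04×10^6, f = 0.01163, h_f = 37.0 m ≈ 39.0 m ✓

D ≈ 400 mm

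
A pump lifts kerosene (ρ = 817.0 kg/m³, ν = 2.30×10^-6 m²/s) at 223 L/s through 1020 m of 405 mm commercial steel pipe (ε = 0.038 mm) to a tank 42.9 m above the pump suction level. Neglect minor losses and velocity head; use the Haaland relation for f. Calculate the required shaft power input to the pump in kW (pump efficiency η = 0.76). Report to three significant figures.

P_shaft ≈ 115 kW

V = 4Q/(πD²) = 1.731 m/s; Re = 3.05×10^5; ε/D = 9.38×10^-5; f = 0.01514
h_f = f(L/D)V²/2g = 5.824 m
Total head H = z + h_f = 42.9 + 5.824 = 48.72 m
P_hyd = ρgQH = 817.0·9.81·0.223·48.72 = 87.08 kW
P_shaft = P_hyd/η = 87.08/0.76 = 114.6 kW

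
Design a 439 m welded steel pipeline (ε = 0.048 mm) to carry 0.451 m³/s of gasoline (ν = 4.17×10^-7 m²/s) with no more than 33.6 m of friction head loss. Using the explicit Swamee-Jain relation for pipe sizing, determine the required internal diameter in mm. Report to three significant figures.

Swamee-Jain (Type III): D = 0.66·[ε^1.25·(LQ²/(gh_f))^4.75 + ν·Q^9.4·(L/(gh_f))^5.2]^0.04
LQ²/(gh_f) = 0.2709; L/(gh_f) = 1.332
Term 1 = ε^1.25·(…)^4.75 = 8.08×10^-9; Term 2 = ν·Q^9.4·(…)^5.2 = 1.04×10^-9
D = 0.66·(8.08×10^-9 + 1.04×10^-9)^0.04 = 0.3147 m = 315 mm
Check: V = 5.80 m/s, Re = 4.38×10^6, f = 0.01336, h_f = 31.9 m ≈ 33.6 m ✓

D ≈ 315 mm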